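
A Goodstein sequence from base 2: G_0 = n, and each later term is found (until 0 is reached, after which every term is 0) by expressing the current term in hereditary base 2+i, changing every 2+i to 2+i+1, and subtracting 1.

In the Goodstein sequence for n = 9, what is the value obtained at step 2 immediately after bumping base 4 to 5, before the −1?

[0] 9 ≡ 2^(2 + 1) + 1 (base 2). Lift 3: 82. −1: 81.
[1] 81 ≡ 3^(3 + 1) (base 3). Lift 4: 1024. −1: 1023.
[2] 1023 ≡ 3·4^4 + 3·4^3 + 3·4^2 + 3·4 + 3 (base 4). Lift 5: 9843. −1: 9842.

9843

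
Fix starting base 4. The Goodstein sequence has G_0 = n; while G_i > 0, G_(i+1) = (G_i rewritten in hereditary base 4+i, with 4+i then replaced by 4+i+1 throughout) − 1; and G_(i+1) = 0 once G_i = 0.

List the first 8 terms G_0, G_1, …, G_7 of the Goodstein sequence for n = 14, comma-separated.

G_0 = 14. HB_4(14) = 3·4 + 2. Bump = 17. G_1 = 16.
G_1 = 16. HB_5(16) = 3·5 + 1. Bump = 19. G_2 = 18.
G_2 = 18. HB_6(18) = 3·6. Bump = 21. G_3 = 20.
G_3 = 20. HB_7(20) = 2·7 + 6. Bump = 22. G_4 = 21.
G_4 = 21. HB_8(21) = 2·8 + 5. Bump = 23. G_5 = 22.
G_5 = 22. HB_9(22) = 2·9 + 4. Bump = 24. G_6 = 23.
G_6 = 23. HB_10(23) = 2·10 + 3. Bump = 25. G_7 = 24.

14, 16, 18, 20, 21, 22, 23, 24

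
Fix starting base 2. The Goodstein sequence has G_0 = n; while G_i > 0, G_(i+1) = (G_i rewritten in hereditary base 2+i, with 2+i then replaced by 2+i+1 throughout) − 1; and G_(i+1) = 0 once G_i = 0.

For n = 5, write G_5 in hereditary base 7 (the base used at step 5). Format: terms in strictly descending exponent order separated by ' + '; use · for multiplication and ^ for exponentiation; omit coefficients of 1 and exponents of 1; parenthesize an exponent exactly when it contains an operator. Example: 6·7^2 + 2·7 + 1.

3·7^3 + 3·7^2 + 3·7

step 0: 5 = 2^2 + 1; sub 3 for 2: 3^3 + 1; = 28; G_1 = 28−1 = 27
step 1: 27 = 3^3; sub 4 for 3: 4^4; = 256; G_2 = 256−1 = 255
step 2: 255 = 3·4^3 + 3·4^2 + 3·4 + 3; sub 5 for 4: 3·5^3 + 3·5^2 + 3·5 + 3; = 468; G_3 = 468−1 = 467
step 3: 467 = 3·5^3 + 3·5^2 + 3·5 + 2; sub 6 for 5: 3·6^3 + 3·6^2 + 3·6 + 2; = 776; G_4 = 776−1 = 775
step 4: 775 = 3·6^3 + 3·6^2 + 3·6 + 1; sub 7 for 6: 3·7^3 + 3·7^2 + 3·7 + 1; = 1198; G_5 = 1198−1 = 1197
step 5: 1197 = 3·7^3 + 3·7^2 + 3·7; sub 8 for 7: 3·8^3 + 3·8^2 + 3·8; = 1752; G_6 = 1752−1 = 1751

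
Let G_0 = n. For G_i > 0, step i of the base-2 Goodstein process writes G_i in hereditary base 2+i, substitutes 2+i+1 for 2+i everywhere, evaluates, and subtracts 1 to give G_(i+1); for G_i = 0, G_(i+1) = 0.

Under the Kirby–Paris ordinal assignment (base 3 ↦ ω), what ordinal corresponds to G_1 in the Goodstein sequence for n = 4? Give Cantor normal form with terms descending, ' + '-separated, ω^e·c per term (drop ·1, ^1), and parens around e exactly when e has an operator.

4 —HB2→ 2^2 —bump→ 3^3 = 27 —(−1)→ 26
26 —HB3→ 2·3^2 + 2·3 + 2 —bump→ 2·4^2 + 2·4 + 2 = 42 —(−1)→ 41

ω^2·2 + ω·2 + 2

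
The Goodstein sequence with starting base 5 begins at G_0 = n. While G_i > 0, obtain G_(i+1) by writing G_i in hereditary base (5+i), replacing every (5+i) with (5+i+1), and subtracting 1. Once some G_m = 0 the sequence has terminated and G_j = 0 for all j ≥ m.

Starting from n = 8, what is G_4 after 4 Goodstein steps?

8

[0] 8 ≡ 5 + 3 (base 5). Lift 6: 9. −1: 8.
[1] 8 ≡ 6 + 2 (base 6). Lift 7: 9. −1: 8.
[2] 8 ≡ 7 + 1 (base 7). Lift 8: 9. −1: 8.
[3] 8 ≡ 8 (base 8). Lift 9: 9. −1: 8.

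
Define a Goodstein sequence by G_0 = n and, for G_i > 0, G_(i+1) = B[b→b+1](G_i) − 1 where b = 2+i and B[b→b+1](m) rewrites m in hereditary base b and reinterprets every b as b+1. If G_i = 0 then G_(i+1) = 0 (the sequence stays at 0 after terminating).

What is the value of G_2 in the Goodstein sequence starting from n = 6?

base 2: 6 = 2^2 + 2; at 3: 3^3 + 3 = 30; next = 29
base 3: 29 = 3^3 + 2; at 4: 4^4 + 2 = 258; next = 257

257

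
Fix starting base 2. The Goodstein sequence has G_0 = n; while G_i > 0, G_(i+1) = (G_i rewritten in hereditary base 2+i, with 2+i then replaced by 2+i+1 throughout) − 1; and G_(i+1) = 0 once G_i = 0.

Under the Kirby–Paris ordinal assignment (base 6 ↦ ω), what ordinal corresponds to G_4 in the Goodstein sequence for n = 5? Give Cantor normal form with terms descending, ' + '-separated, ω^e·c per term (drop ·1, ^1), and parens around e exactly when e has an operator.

ω^3·3 + ω^2·3 + ω·3 + 1

i=0: 5 = 2^2 + 1 (b=2); 2→3: 3^3 + 1 = 28; 28−1 = 27
i=1: 27 = 3^3 (b=3); 3→4: 4^4 = 256; 256−1 = 255
i=2: 255 = 3·4^3 + 3·4^2 + 3·4 + 3 (b=4); 4→5: 3·5^3 + 3·5^2 + 3·5 + 3 = 468; 468−1 = 467
i=3: 467 = 3·5^3 + 3·5^2 + 3·5 + 2 (b=5); 5→6: 3·6^3 + 3·6^2 + 3·6 + 2 = 776; 776−1 = 775
i=4: 775 = 3·6^3 + 3·6^2 + 3·6 + 1 (b=6); 6→7: 3·7^3 + 3·7^2 + 3·7 + 1 = 1198; 1198−1 = 1197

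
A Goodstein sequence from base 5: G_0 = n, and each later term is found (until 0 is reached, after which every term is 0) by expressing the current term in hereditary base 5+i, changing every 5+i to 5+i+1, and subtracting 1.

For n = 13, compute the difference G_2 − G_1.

(0) 13|_5 = 2·5 + 3 ↦ 2·6 + 3|_6 = 15 ⇒ 14
(1) 14|_6 = 2·6 + 2 ↦ 2·7 + 2|_7 = 16 ⇒ 15

1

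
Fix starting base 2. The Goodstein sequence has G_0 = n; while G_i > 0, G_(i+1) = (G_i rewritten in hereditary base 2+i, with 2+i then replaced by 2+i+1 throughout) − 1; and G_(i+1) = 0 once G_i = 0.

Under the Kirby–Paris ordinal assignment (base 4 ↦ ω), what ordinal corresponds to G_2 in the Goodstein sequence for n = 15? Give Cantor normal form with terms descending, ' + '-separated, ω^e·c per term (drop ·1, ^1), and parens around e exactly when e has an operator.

G_0 = 15. HB_2(15) = 2^(2 + 1) + 2^2 + 2 + 1. Bump = 112. G_1 = 111.
G_1 = 111. HB_3(111) = 3^(3 + 1) + 3^3 + 3. Bump = 1284. G_2 = 1283.
G_2 = 1283. HB_4(1283) = 4^(4 + 1) + 4^4 + 3. Bump = 18753. G_3 = 18752.

ω^(ω + 1) + ω^ω + 3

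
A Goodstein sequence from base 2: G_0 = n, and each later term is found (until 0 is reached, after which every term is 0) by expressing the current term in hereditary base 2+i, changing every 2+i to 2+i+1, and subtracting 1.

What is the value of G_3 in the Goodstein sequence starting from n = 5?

step 0: 5 = 2^2 + 1; sub 3 for 2: 3^3 + 1; = 28; G_1 = 28−1 = 27
step 1: 27 = 3^3; sub 4 for 3: 4^4; = 256; G_2 = 256−1 = 255
step 2: 255 = 3·4^3 + 3·4^2 + 3·4 + 3; sub 5 for 4: 3·5^3 + 3·5^2 + 3·5 + 3; = 468; G_3 = 468−1 = 467
step 3: 467 = 3·5^3 + 3·5^2 + 3·5 + 2; sub 6 for 5: 3·6^3 + 3·6^2 + 3·6 + 2; = 776; G_4 = 776−1 = 775

467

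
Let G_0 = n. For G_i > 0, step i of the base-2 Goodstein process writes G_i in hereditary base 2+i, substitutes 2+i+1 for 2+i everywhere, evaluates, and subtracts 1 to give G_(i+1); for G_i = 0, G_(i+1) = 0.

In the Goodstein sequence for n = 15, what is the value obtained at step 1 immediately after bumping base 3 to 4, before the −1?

1284

15 —HB2→ 2^(2 + 1) + 2^2 + 2 + 1 —bump→ 3^(3 + 1) + 3^3 + 3 + 1 = 112 —(−1)→ 111
111 —HB3→ 3^(3 + 1) + 3^3 + 3 —bump→ 4^(4 + 1) + 4^4 + 4 = 1284 —(−1)→ 1283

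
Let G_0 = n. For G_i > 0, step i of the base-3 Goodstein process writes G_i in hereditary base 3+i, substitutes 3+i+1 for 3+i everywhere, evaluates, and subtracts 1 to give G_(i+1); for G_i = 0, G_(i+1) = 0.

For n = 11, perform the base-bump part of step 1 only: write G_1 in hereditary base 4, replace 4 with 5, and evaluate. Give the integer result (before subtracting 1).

26

G_0 = 11. HB_3(11) = 3^2 + 2. Bump = 18. G_1 = 17.
G_1 = 17. HB_4(17) = 4^2 + 1. Bump = 26. G_2 = 25.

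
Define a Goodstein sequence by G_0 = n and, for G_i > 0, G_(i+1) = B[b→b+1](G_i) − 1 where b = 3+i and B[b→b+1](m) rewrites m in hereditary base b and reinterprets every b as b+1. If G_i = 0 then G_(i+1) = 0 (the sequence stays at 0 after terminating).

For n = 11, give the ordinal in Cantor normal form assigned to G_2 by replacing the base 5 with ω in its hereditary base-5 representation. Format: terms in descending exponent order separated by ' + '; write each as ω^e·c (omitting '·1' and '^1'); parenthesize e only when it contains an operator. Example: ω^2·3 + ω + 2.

[0] 11 ≡ 3^2 + 2 (base 3). Lift 4: 18. −1: 17.
[1] 17 ≡ 4^2 + 1 (base 4). Lift 5: 26. −1: 25.
[2] 25 ≡ 5^2 (base 5). Lift 6: 36. −1: 35.

ω^2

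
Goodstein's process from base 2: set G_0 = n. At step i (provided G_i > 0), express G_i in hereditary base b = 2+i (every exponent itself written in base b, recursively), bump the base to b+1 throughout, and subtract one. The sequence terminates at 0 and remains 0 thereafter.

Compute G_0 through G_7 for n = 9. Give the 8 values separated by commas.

step 0: 9 = 2^(2 + 1) + 1; sub 3 for 2: 3^(3 + 1) + 1; = 82; G_1 = 82−1 = 81
step 1: 81 = 3^(3 + 1); sub 4 for 3: 4^(4 + 1); = 1024; G_2 = 1024−1 = 1023
step 2: 1023 = 3·4^4 + 3·4^3 + 3·4^2 + 3·4 + 3; sub 5 for 4: 3·5^5 + 3·5^3 + 3·5^2 + 3·5 + 3; = 9843; G_3 = 9843−1 = 9842
step 3: 9842 = 3·5^5 + 3·5^3 + 3·5^2 + 3·5 + 2; sub 6 for 5: 3·6^6 + 3·6^3 + 3·6^2 + 3·6 + 2; = 140744; G_4 = 140744−1 = 140743
step 4: 140743 = 3·6^6 + 3·6^3 + 3·6^2 + 3·6 + 1; sub 7 for 6: 3·7^7 + 3·7^3 + 3·7^2 + 3·7 + 1; = 2471827; G_5 = 2471827−1 = 2471826
step 5: 2471826 = 3·7^7 + 3·7^3 + 3·7^2 + 3·7; sub 8 for 7: 3·8^8 + 3·8^3 + 3·8^2 + 3·8; = 50333400; G_6 = 50333400−1 = 50333399
step 6: 50333399 = 3·8^8 + 3·8^3 + 3·8^2 + 2·8 + 7; sub 9 for 8: 3·9^9 + 3·9^3 + 3·9^2 + 2·9 + 7; = 1162263922; G_7 = 1162263922−1 = 1162263921

9, 81, 1023, 9842, 140743, 2471826, 50333399, 1162263921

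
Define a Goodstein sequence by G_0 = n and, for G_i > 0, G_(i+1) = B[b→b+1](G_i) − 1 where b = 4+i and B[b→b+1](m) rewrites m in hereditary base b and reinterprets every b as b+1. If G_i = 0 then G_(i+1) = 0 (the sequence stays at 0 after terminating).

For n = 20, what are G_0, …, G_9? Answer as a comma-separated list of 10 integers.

20, 29, 39, 51, 65, 81, 99, 107, 115, 123

G_0 = 20. HB_4(20) = 4^2 + 4. Bump = 30. G_1 = 29.
G_1 = 29. HB_5(29) = 5^2 + 4. Bump = 40. G_2 = 39.
G_2 = 39. HB_6(39) = 6^2 + 3. Bump = 52. G_3 = 51.
G_3 = 51. HB_7(51) = 7^2 + 2. Bump = 66. G_4 = 65.
G_4 = 65. HB_8(65) = 8^2 + 1. Bump = 82. G_5 = 81.
G_5 = 81. HB_9(81) = 9^2. Bump = 100. G_6 = 99.
G_6 = 99. HB_10(99) = 9·10 + 9. Bump = 108. G_7 = 107.
G_7 = 107. HB_11(107) = 9·11 + 8. Bump = 116. G_8 = 115.
G_8 = 115. HB_12(115) = 9·12 + 7. Bump = 124. G_9 = 123.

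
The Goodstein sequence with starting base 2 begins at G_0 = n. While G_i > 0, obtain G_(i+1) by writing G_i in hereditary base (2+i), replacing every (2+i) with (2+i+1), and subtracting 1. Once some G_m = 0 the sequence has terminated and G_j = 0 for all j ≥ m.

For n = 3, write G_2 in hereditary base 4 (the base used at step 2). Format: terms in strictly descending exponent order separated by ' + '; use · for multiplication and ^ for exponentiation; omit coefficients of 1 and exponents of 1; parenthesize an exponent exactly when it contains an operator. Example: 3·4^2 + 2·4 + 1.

3

step 0: 3 = 2 + 1; sub 3 for 2: 3 + 1; = 4; G_1 = 4−1 = 3
step 1: 3 = 3; sub 4 for 3: 4; = 4; G_2 = 4−1 = 3
step 2: 3 = 3; sub 5 for 4: 3; = 3; G_3 = 3−1 = 2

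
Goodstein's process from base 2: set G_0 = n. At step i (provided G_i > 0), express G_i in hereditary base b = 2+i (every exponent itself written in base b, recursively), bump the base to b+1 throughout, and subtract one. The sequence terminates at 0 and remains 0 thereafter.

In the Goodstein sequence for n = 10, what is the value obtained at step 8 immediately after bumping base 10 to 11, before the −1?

base 2: 10 = 2^(2 + 1) + 2; at 3: 3^(3 + 1) + 3 = 84; next = 83
base 3: 83 = 3^(3 + 1) + 2; at 4: 4^(4 + 1) + 2 = 1026; next = 1025
base 4: 1025 = 4^(4 + 1) + 1; at 5: 5^(5 + 1) + 1 = 15626; next = 15625
base 5: 15625 = 5^(5 + 1); at 6: 6^(6 + 1) = 279936; next = 279935
base 6: 279935 = 5·6^6 + 5·6^5 + 5·6^4 + 5·6^3 + 5·6^2 + 5·6 + 5; at 7: 5·7^7 + 5·7^5 + 5·7^4 + 5·7^3 + 5·7^2 + 5·7 + 5 = 4215755; next = 4215754
base 7: 4215754 = 5·7^7 + 5·7^5 + 5·7^4 + 5·7^3 + 5·7^2 + 5·7 + 4; at 8: 5·8^8 + 5·8^5 + 5·8^4 + 5·8^3 + 5·8^2 + 5·8 + 4 = 84073324; next = 84073323
base 8: 84073323 = 5·8^8 + 5·8^5 + 5·8^4 + 5·8^3 + 5·8^2 + 5·8 + 3; at 9: 5·9^9 + 5·9^5 + 5·9^4 + 5·9^3 + 5·9^2 + 5·9 + 3 = 1937434593; next = 1937434592
base 9: 1937434592 = 5·9^9 + 5·9^5 + 5·9^4 + 5·9^3 + 5·9^2 + 5·9 + 2; at 10: 5·10^10 + 5·10^5 + 5·10^4 + 5·10^3 + 5·10^2 + 5·10 + 2 = 50000555552; next = 50000555551
base 10: 50000555551 = 5·10^10 + 5·10^5 + 5·10^4 + 5·10^3 + 5·10^2 + 5·10 + 1; at 11: 5·11^11 + 5·11^5 + 5·11^4 + 5·11^3 + 5·11^2 + 5·11 + 1 = 1426559238831; next = 1426559238830

1426559238831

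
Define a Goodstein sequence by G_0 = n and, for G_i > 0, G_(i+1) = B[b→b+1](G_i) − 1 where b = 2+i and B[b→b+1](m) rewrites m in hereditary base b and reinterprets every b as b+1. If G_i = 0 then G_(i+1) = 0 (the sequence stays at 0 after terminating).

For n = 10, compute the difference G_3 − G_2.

base 2: 10 = 2^(2 + 1) + 2; at 3: 3^(3 + 1) + 3 = 84; next = 83
base 3: 83 = 3^(3 + 1) + 2; at 4: 4^(4 + 1) + 2 = 1026; next = 1025
base 4: 1025 = 4^(4 + 1) + 1; at 5: 5^(5 + 1) + 1 = 15626; next = 15625

14600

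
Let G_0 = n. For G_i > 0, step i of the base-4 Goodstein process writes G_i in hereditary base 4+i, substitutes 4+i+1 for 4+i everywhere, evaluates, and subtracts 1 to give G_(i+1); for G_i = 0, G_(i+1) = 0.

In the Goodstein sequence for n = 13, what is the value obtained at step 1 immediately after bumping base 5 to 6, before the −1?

base 4: 13 = 3·4 + 1; at 5: 3·5 + 1 = 16; next = 15
base 5: 15 = 3·5; at 6: 3·6 = 18; next = 17

18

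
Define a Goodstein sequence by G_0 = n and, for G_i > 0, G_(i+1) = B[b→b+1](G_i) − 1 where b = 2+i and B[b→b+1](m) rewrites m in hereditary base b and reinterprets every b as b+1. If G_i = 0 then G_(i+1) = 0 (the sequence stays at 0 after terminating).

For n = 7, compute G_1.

[0] 7 ≡ 2^2 + 2 + 1 (base 2). Lift 3: 31. −1: 30.
[1] 30 ≡ 3^3 + 3 (base 3). Lift 4: 260. −1: 259.

30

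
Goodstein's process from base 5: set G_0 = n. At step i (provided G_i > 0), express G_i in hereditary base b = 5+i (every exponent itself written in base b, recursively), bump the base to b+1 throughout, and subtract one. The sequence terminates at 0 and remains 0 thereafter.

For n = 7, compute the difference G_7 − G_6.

7 —HB5→ 5 + 2 —bump→ 6 + 2 = 8 —(−1)→ 7
7 —HB6→ 6 + 1 —bump→ 7 + 1 = 8 —(−1)→ 7
7 —HB7→ 7 —bump→ 8 = 8 —(−1)→ 7
7 —HB8→ 7 —bump→ 7 = 7 —(−1)→ 6
6 —HB9→ 6 —bump→ 6 = 6 —(−1)→ 5
5 —HB10→ 5 —bump→ 5 = 5 —(−1)→ 4
4 —HB11→ 4 —bump→ 4 = 4 —(−1)→ 3

-1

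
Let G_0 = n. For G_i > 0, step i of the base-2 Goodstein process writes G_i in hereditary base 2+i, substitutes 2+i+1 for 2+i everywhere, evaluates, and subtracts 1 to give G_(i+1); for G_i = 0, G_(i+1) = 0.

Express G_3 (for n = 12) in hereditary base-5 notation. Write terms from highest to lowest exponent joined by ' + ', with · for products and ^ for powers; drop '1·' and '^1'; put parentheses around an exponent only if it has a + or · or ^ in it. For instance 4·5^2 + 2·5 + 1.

5^(5 + 1) + 2·5^2 + 2·5

G_0 = 12. HB_2(12) = 2^(2 + 1) + 2^2. Bump = 108. G_1 = 107.
G_1 = 107. HB_3(107) = 3^(3 + 1) + 2·3^2 + 2·3 + 2. Bump = 1066. G_2 = 1065.
G_2 = 1065. HB_4(1065) = 4^(4 + 1) + 2·4^2 + 2·4 + 1. Bump = 15686. G_3 = 15685.
G_3 = 15685. HB_5(15685) = 5^(5 + 1) + 2·5^2 + 2·5. Bump = 280020. G_4 = 280019.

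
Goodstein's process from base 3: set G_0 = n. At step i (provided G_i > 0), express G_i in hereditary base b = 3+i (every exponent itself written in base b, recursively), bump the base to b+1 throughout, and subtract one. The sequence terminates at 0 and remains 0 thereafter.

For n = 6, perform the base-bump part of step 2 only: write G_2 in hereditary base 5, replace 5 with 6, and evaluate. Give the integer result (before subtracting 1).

8

[0] 6 ≡ 2·3 (base 3). Lift 4: 8. −1: 7.
[1] 7 ≡ 4 + 3 (base 4). Lift 5: 8. −1: 7.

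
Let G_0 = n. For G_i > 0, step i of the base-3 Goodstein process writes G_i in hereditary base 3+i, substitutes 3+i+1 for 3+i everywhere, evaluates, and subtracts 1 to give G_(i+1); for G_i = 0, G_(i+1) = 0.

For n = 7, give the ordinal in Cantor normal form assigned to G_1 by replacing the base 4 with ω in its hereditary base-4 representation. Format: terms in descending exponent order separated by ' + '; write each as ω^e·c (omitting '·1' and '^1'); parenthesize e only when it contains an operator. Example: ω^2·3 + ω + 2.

i=0: 7 = 2·3 + 1 (b=3); 3→4: 2·4 + 1 = 9; 9−1 = 8
i=1: 8 = 2·4 (b=4); 4→5: 2·5 = 10; 10−1 = 9

ω·2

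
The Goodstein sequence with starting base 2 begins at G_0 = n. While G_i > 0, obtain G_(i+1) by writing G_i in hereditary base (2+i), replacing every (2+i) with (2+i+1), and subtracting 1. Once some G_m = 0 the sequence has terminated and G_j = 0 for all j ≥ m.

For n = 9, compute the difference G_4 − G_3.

base 2: 9 = 2^(2 + 1) + 1; at 3: 3^(3 + 1) + 1 = 82; next = 81
base 3: 81 = 3^(3 + 1); at 4: 4^(4 + 1) = 1024; next = 1023
base 4: 1023 = 3·4^4 + 3·4^3 + 3·4^2 + 3·4 + 3; at 5: 3·5^5 + 3·5^3 + 3·5^2 + 3·5 + 3 = 9843; next = 9842
base 5: 9842 = 3·5^5 + 3·5^3 + 3·5^2 + 3·5 + 2; at 6: 3·6^6 + 3·6^3 + 3·6^2 + 3·6 + 2 = 140744; next = 140743

130901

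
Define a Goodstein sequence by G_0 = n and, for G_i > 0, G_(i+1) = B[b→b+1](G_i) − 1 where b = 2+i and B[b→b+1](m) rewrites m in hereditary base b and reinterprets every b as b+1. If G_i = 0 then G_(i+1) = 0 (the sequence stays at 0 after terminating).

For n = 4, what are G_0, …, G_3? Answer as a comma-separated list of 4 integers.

G_0=4  [base 2] 2^2  →[2↦3]→  3^3 = 27  −1 ⇒ G_1=26
G_1=26  [base 3] 2·3^2 + 2·3 + 2  →[3↦4]→  2·4^2 + 2·4 + 2 = 42  −1 ⇒ G_2=41
G_2=41  [base 4] 2·4^2 + 2·4 + 1  →[4↦5]→  2·5^2 + 2·5 + 1 = 61  −1 ⇒ G_3=60

4, 26, 41, 60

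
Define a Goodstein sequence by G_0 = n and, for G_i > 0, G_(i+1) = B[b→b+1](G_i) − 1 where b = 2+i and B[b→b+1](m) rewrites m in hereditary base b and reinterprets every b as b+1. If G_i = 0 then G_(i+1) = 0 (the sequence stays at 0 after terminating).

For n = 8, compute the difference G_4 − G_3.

87085

G_0=8  [base 2] 2^(2 + 1)  →[2↦3]→  3^(3 + 1) = 81  −1 ⇒ G_1=80
G_1=80  [base 3] 2·3^3 + 2·3^2 + 2·3 + 2  →[3↦4]→  2·4^4 + 2·4^2 + 2·4 + 2 = 554  −1 ⇒ G_2=553
G_2=553  [base 4] 2·4^4 + 2·4^2 + 2·4 + 1  →[4↦5]→  2·5^5 + 2·5^2 + 2·5 + 1 = 6311  −1 ⇒ G_3=6310
G_3=6310  [base 5] 2·5^5 + 2·5^2 + 2·5  →[5↦6]→  2·6^6 + 2·6^2 + 2·6 = 93396  −1 ⇒ G_4=93395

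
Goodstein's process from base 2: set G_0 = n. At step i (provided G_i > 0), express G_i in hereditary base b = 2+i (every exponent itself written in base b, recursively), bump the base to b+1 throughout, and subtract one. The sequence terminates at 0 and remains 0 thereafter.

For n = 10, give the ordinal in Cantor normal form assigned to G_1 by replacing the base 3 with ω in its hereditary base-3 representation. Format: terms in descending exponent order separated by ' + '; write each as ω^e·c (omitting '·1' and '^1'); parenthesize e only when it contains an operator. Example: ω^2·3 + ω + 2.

i=0: 10 = 2^(2 + 1) + 2 (b=2); 2→3: 3^(3 + 1) + 3 = 84; 84−1 = 83
i=1: 83 = 3^(3 + 1) + 2 (b=3); 3→4: 4^(4 + 1) + 2 = 1026; 1026−1 = 1025

ω^(ω + 1) + 2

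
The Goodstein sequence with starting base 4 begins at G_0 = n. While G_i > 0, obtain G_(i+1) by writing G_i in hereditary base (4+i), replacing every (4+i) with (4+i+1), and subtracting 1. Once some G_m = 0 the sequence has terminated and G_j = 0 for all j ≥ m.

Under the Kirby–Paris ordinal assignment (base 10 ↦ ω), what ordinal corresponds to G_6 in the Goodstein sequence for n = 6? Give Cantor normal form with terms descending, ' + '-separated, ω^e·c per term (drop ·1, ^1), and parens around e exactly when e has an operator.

3

G_0=6  [base 4] 4 + 2  →[4↦5]→  5 + 2 = 7  −1 ⇒ G_1=6
G_1=6  [base 5] 5 + 1  →[5↦6]→  6 + 1 = 7  −1 ⇒ G_2=6
G_2=6  [base 6] 6  →[6↦7]→  7 = 7  −1 ⇒ G_3=6
G_3=6  [base 7] 6  →[7↦8]→  6 = 6  −1 ⇒ G_4=5
G_4=5  [base 8] 5  →[8↦9]→  5 = 5  −1 ⇒ G_5=4
G_5=4  [base 9] 4  →[9↦10]→  4 = 4  −1 ⇒ G_6=3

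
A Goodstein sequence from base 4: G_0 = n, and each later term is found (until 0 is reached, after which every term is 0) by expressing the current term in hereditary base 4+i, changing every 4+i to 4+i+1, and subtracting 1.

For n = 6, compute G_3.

[0] 6 ≡ 4 + 2 (base 4). Lift 5: 7. −1: 6.
[1] 6 ≡ 5 + 1 (base 5). Lift 6: 7. −1: 6.
[2] 6 ≡ 6 (base 6). Lift 7: 7. −1: 6.
[3] 6 ≡ 6 (base 7). Lift 8: 6. −1: 5.

6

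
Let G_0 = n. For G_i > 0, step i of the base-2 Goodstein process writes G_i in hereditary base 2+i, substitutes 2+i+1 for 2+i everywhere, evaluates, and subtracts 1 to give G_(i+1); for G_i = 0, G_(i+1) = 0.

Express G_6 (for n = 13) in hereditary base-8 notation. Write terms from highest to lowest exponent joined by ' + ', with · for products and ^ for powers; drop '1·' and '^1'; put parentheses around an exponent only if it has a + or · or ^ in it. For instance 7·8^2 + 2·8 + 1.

(0) 13|_2 = 2^(2 + 1) + 2^2 + 1 ↦ 3^(3 + 1) + 3^3 + 1|_3 = 109 ⇒ 108
(1) 108|_3 = 3^(3 + 1) + 3^3 ↦ 4^(4 + 1) + 4^4|_4 = 1280 ⇒ 1279
(2) 1279|_4 = 4^(4 + 1) + 3·4^3 + 3·4^2 + 3·4 + 3 ↦ 5^(5 + 1) + 3·5^3 + 3·5^2 + 3·5 + 3|_5 = 16093 ⇒ 16092
(3) 16092|_5 = 5^(5 + 1) + 3·5^3 + 3·5^2 + 3·5 + 2 ↦ 6^(6 + 1) + 3·6^3 + 3·6^2 + 3·6 + 2|_6 = 280712 ⇒ 280711
(4) 280711|_6 = 6^(6 + 1) + 3·6^3 + 3·6^2 + 3·6 + 1 ↦ 7^(7 + 1) + 3·7^3 + 3·7^2 + 3·7 + 1|_7 = 5765999 ⇒ 5765998
(5) 5765998|_7 = 7^(7 + 1) + 3·7^3 + 3·7^2 + 3·7 ↦ 8^(8 + 1) + 3·8^3 + 3·8^2 + 3·8|_8 = 134219480 ⇒ 134219479
(6) 134219479|_8 = 8^(8 + 1) + 3·8^3 + 3·8^2 + 2·8 + 7 ↦ 9^(9 + 1) + 3·9^3 + 3·9^2 + 2·9 + 7|_9 = 3486786856 ⇒ 3486786855

8^(8 + 1) + 3·8^3 + 3·8^2 + 2·8 + 7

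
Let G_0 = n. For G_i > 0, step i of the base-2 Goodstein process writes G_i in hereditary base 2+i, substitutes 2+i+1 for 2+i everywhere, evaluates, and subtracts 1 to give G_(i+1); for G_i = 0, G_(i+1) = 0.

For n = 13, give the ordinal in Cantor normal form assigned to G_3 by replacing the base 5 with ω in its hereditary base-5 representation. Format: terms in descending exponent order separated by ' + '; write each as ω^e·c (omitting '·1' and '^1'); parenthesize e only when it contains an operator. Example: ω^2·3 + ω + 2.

i=0: 13 = 2^(2 + 1) + 2^2 + 1 (b=2); 2→3: 3^(3 + 1) + 3^3 + 1 = 109; 109−1 = 108
i=1: 108 = 3^(3 + 1) + 3^3 (b=3); 3→4: 4^(4 + 1) + 4^4 = 1280; 1280−1 = 1279
i=2: 1279 = 4^(4 + 1) + 3·4^3 + 3·4^2 + 3·4 + 3 (b=4); 4→5: 5^(5 + 1) + 3·5^3 + 3·5^2 + 3·5 + 3 = 16093; 16093−1 = 16092

ω^(ω + 1) + ω^3·3 + ω^2·3 + ω·3 + 2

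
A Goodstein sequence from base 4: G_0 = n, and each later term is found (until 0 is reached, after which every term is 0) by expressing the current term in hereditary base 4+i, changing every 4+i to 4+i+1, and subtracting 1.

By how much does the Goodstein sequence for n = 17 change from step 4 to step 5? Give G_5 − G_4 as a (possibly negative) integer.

4

i=0: 17 = 4^2 + 1 (b=4); 4→5: 5^2 + 1 = 26; 26−1 = 25
i=1: 25 = 5^2 (b=5); 5→6: 6^2 = 36; 36−1 = 35
i=2: 35 = 5·6 + 5 (b=6); 6→7: 5·7 + 5 = 40; 40−1 = 39
i=3: 39 = 5·7 + 4 (b=7); 7→8: 5·8 + 4 = 44; 44−1 = 43
i=4: 43 = 5·8 + 3 (b=8); 8→9: 5·9 + 3 = 48; 48−1 = 47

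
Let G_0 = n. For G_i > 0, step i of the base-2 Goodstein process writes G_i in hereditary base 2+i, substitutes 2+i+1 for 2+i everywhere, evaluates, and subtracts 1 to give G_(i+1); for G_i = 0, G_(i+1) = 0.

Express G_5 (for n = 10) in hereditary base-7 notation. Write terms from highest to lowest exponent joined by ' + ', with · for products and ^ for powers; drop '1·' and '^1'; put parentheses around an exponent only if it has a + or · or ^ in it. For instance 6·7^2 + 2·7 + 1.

G_0=10  [base 2] 2^(2 + 1) + 2  →[2↦3]→  3^(3 + 1) + 3 = 84  −1 ⇒ G_1=83
G_1=83  [base 3] 3^(3 + 1) + 2  →[3↦4]→  4^(4 + 1) + 2 = 1026  −1 ⇒ G_2=1025
G_2=1025  [base 4] 4^(4 + 1) + 1  →[4↦5]→  5^(5 + 1) + 1 = 15626  −1 ⇒ G_3=15625
G_3=15625  [base 5] 5^(5 + 1)  →[5↦6]→  6^(6 + 1) = 279936  −1 ⇒ G_4=279935
G_4=279935  [base 6] 5·6^6 + 5·6^5 + 5·6^4 + 5·6^3 + 5·6^2 + 5·6 + 5  →[6↦7]→  5·7^7 + 5·7^5 + 5·7^4 + 5·7^3 + 5·7^2 + 5·7 + 5 = 4215755  −1 ⇒ G_5=4215754

5·7^7 + 5·7^5 + 5·7^4 + 5·7^3 + 5·7^2 + 5·7 + 4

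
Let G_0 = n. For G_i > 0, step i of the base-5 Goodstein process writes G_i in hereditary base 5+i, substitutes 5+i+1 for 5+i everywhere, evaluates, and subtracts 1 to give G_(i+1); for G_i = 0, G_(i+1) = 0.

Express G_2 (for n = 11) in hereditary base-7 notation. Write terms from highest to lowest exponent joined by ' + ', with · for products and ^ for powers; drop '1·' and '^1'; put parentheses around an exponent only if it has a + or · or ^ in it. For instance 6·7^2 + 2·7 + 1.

7 + 6

[0] 11 ≡ 2·5 + 1 (base 5). Lift 6: 13. −1: 12.
[1] 12 ≡ 2·6 (base 6). Lift 7: 14. −1: 13.
[2] 13 ≡ 7 + 6 (base 7). Lift 8: 14. −1: 13.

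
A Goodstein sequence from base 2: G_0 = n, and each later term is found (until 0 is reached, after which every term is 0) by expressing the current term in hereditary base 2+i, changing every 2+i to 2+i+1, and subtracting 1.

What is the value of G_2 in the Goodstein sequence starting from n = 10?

1025

(0) 10|_2 = 2^(2 + 1) + 2 ↦ 3^(3 + 1) + 3|_3 = 84 ⇒ 83
(1) 83|_3 = 3^(3 + 1) + 2 ↦ 4^(4 + 1) + 2|_4 = 1026 ⇒ 1025
(2) 1025|_4 = 4^(4 + 1) + 1 ↦ 5^(5 + 1) + 1|_5 = 15626 ⇒ 15625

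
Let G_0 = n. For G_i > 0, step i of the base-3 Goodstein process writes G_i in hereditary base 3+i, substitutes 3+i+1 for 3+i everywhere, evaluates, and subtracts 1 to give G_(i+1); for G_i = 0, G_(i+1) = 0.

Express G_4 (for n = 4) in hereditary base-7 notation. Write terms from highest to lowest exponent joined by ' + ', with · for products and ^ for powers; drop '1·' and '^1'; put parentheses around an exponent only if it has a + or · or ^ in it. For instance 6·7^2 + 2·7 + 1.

4 —HB3→ 3 + 1 —bump→ 4 + 1 = 5 —(−1)→ 4
4 —HB4→ 4 —bump→ 5 = 5 —(−1)→ 4
4 —HB5→ 4 —bump→ 4 = 4 —(−1)→ 3
3 —HB6→ 3 —bump→ 3 = 3 —(−1)→ 2
2 —HB7→ 2 —bump→ 2 = 2 —(−1)→ 1

2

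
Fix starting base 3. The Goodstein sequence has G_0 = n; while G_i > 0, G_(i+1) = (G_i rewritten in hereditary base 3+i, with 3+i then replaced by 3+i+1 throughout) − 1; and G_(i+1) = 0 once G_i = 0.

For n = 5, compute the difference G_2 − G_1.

0

base 3: 5 = 3 + 2; at 4: 4 + 2 = 6; next = 5
base 4: 5 = 4 + 1; at 5: 5 + 1 = 6; next = 5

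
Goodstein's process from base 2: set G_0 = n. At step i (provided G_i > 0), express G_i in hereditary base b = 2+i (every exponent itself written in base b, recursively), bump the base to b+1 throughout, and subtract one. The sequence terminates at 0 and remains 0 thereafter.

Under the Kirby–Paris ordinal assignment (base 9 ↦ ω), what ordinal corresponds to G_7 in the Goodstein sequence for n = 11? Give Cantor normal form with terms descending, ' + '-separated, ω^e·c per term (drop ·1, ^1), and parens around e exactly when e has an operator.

ω^ω·7 + ω^7·7 + ω^6·7 + ω^5·7 + ω^4·7 + ω^3·7 + ω^2·7 + ω·7 + 6

11 —HB2→ 2^(2 + 1) + 2 + 1 —bump→ 3^(3 + 1) + 3 + 1 = 85 —(−1)→ 84
84 —HB3→ 3^(3 + 1) + 3 —bump→ 4^(4 + 1) + 4 = 1028 —(−1)→ 1027
1027 —HB4→ 4^(4 + 1) + 3 —bump→ 5^(5 + 1) + 3 = 15628 —(−1)→ 15627
15627 —HB5→ 5^(5 + 1) + 2 —bump→ 6^(6 + 1) + 2 = 279938 —(−1)→ 279937
279937 —HB6→ 6^(6 + 1) + 1 —bump→ 7^(7 + 1) + 1 = 5764802 —(−1)→ 5764801
5764801 —HB7→ 7^(7 + 1) —bump→ 8^(8 + 1) = 134217728 —(−1)→ 134217727
134217727 —HB8→ 7·8^8 + 7·8^7 + 7·8^6 + 7·8^5 + 7·8^4 + 7·8^3 + 7·8^2 + 7·8 + 7 —bump→ 7·9^9 + 7·9^7 + 7·9^6 + 7·9^5 + 7·9^4 + 7·9^3 + 7·9^2 + 7·9 + 7 = 2749609303 —(−1)→ 2749609302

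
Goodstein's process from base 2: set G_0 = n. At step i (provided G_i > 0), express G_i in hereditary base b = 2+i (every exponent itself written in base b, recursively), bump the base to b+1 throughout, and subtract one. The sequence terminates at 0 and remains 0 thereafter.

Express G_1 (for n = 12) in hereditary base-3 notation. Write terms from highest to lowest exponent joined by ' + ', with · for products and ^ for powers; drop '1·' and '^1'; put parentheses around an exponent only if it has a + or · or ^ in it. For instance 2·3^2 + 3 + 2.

[0] 12 ≡ 2^(2 + 1) + 2^2 (base 2). Lift 3: 108. −1: 107.
[1] 107 ≡ 3^(3 + 1) + 2·3^2 + 2·3 + 2 (base 3). Lift 4: 1066. −1: 1065.

3^(3 + 1) + 2·3^2 + 2·3 + 2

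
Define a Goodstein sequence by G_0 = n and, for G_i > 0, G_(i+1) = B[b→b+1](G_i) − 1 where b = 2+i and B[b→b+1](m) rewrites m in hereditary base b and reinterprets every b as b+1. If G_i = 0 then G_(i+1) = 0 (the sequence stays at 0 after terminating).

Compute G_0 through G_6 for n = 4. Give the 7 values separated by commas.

4 —HB2→ 2^2 —bump→ 3^3 = 27 —(−1)→ 26
26 —HB3→ 2·3^2 + 2·3 + 2 —bump→ 2·4^2 + 2·4 + 2 = 42 —(−1)→ 41
41 —HB4→ 2·4^2 + 2·4 + 1 —bump→ 2·5^2 + 2·5 + 1 = 61 —(−1)→ 60
60 —HB5→ 2·5^2 + 2·5 —bump→ 2·6^2 + 2·6 = 84 —(−1)→ 83
83 —HB6→ 2·6^2 + 6 + 5 —bump→ 2·7^2 + 7 + 5 = 110 —(−1)→ 109
109 —HB7→ 2·7^2 + 7 + 4 —bump→ 2·8^2 + 8 + 4 = 140 —(−1)→ 139

4, 26, 41, 60, 83, 109, 139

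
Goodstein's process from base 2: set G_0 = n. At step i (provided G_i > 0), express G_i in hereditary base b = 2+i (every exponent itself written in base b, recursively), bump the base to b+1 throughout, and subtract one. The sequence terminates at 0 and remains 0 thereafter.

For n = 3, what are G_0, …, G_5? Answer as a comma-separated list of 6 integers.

3, 3, 3, 2, 1, 0

3 —HB2→ 2 + 1 —bump→ 3 + 1 = 4 —(−1)→ 3
3 —HB3→ 3 —bump→ 4 = 4 —(−1)→ 3
3 —HB4→ 3 —bump→ 3 = 3 —(−1)→ 2
2 —HB5→ 2 —bump→ 2 = 2 —(−1)→ 1
1 —HB6→ 1 —bump→ 1 = 1 —(−1)→ 0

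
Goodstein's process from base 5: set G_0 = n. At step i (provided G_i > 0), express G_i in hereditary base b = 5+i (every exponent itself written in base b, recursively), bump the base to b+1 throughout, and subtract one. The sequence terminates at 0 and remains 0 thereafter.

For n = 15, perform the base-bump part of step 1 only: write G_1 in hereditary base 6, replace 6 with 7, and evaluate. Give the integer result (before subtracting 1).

19

step 0: 15 = 3·5; sub 6 for 5: 3·6; = 18; G_1 = 18−1 = 17
step 1: 17 = 2·6 + 5; sub 7 for 6: 2·7 + 5; = 19; G_2 = 19−1 = 18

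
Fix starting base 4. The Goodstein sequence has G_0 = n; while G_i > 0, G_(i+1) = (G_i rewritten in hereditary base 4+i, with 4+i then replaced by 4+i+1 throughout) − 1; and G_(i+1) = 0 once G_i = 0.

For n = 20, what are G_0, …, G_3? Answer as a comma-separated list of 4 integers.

base 4: 20 = 4^2 + 4; at 5: 5^2 + 5 = 30; next = 29
base 5: 29 = 5^2 + 4; at 6: 6^2 + 4 = 40; next = 39
base 6: 39 = 6^2 + 3; at 7: 7^2 + 3 = 52; next = 51

20, 29, 39, 51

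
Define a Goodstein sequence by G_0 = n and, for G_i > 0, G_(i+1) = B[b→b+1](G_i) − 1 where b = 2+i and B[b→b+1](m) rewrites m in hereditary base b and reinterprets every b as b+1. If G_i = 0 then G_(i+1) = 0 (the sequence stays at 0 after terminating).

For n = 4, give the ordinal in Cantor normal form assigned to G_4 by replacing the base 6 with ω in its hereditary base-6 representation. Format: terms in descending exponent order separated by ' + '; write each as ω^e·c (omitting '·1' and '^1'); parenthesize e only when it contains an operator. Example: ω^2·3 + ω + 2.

ω^2·2 + ω + 5

(0) 4|_2 = 2^2 ↦ 3^3|_3 = 27 ⇒ 26
(1) 26|_3 = 2·3^2 + 2·3 + 2 ↦ 2·4^2 + 2·4 + 2|_4 = 42 ⇒ 41
(2) 41|_4 = 2·4^2 + 2·4 + 1 ↦ 2·5^2 + 2·5 + 1|_5 = 61 ⇒ 60
(3) 60|_5 = 2·5^2 + 2·5 ↦ 2·6^2 + 2·6|_6 = 84 ⇒ 83
(4) 83|_6 = 2·6^2 + 6 + 5 ↦ 2·7^2 + 7 + 5|_7 = 110 ⇒ 109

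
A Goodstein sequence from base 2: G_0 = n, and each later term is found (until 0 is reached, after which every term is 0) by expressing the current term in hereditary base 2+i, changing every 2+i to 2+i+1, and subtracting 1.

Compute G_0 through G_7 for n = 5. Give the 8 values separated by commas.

5, 27, 255, 467, 775, 1197, 1751, 2454

[0] 5 ≡ 2^2 + 1 (base 2). Lift 3: 28. −1: 27.
[1] 27 ≡ 3^3 (base 3). Lift 4: 256. −1: 255.
[2] 255 ≡ 3·4^3 + 3·4^2 + 3·4 + 3 (base 4). Lift 5: 468. −1: 467.
[3] 467 ≡ 3·5^3 + 3·5^2 + 3·5 + 2 (base 5). Lift 6: 776. −1: 775.
[4] 775 ≡ 3·6^3 + 3·6^2 + 3·6 + 1 (base 6). Lift 7: 1198. −1: 1197.
[5] 1197 ≡ 3·7^3 + 3·7^2 + 3·7 (base 7). Lift 8: 1752. −1: 1751.
[6] 1751 ≡ 3·8^3 + 3·8^2 + 2·8 + 7 (base 8). Lift 9: 2455. −1: 2454.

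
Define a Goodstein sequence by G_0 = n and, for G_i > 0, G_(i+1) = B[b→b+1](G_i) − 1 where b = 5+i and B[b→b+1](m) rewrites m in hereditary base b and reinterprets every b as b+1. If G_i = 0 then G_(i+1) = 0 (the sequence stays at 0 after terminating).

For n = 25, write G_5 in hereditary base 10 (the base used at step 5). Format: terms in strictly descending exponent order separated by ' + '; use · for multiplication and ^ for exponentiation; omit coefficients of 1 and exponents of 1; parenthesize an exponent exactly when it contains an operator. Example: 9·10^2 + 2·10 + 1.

25 —HB5→ 5^2 —bump→ 6^2 = 36 —(−1)→ 35
35 —HB6→ 5·6 + 5 —bump→ 5·7 + 5 = 40 —(−1)→ 39
39 —HB7→ 5·7 + 4 —bump→ 5·8 + 4 = 44 —(−1)→ 43
43 —HB8→ 5·8 + 3 —bump→ 5·9 + 3 = 48 —(−1)→ 47
47 —HB9→ 5·9 + 2 —bump→ 5·10 + 2 = 52 —(−1)→ 51
51 —HB10→ 5·10 + 1 —bump→ 5·11 + 1 = 56 —(−1)→ 55

5·10 + 1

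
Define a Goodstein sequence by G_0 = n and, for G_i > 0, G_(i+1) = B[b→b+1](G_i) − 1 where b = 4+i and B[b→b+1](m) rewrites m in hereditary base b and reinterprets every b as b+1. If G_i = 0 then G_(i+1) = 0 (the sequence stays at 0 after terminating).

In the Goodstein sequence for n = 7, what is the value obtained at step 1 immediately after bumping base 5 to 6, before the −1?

(0) 7|_4 = 4 + 3 ↦ 5 + 3|_5 = 8 ⇒ 7
(1) 7|_5 = 5 + 2 ↦ 6 + 2|_6 = 8 ⇒ 7

8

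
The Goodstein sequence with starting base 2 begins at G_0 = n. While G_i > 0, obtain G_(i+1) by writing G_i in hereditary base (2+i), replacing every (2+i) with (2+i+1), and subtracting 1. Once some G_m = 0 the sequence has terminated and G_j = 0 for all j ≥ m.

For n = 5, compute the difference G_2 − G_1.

228

(0) 5|_2 = 2^2 + 1 ↦ 3^3 + 1|_3 = 28 ⇒ 27
(1) 27|_3 = 3^3 ↦ 4^4|_4 = 256 ⇒ 255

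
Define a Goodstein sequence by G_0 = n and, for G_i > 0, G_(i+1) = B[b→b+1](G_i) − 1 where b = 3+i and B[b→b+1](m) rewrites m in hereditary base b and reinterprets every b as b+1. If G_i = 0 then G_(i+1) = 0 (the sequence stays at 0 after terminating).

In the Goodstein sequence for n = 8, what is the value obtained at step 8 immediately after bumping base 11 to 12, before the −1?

12

base 3: 8 = 2·3 + 2; at 4: 2·4 + 2 = 10; next = 9
base 4: 9 = 2·4 + 1; at 5: 2·5 + 1 = 11; next = 10
base 5: 10 = 2·5; at 6: 2·6 = 12; next = 11
base 6: 11 = 6 + 5; at 7: 7 + 5 = 12; next = 11
base 7: 11 = 7 + 4; at 8: 8 + 4 = 12; next = 11
base 8: 11 = 8 + 3; at 9: 9 + 3 = 12; next = 11
base 9: 11 = 9 + 2; at 10: 10 + 2 = 12; next = 11
base 10: 11 = 10 + 1; at 11: 11 + 1 = 12; next = 11
base 11: 11 = 11; at 12: 12 = 12; next = 11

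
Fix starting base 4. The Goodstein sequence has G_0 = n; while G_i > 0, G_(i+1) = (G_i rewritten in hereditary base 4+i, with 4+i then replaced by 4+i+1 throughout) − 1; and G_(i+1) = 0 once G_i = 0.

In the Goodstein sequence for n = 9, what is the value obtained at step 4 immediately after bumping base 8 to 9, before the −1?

12

i=0: 9 = 2·4 + 1 (b=4); 4→5: 2·5 + 1 = 11; 11−1 = 10
i=1: 10 = 2·5 (b=5); 5→6: 2·6 = 12; 12−1 = 11
i=2: 11 = 6 + 5 (b=6); 6→7: 7 + 5 = 12; 12−1 = 11
i=3: 11 = 7 + 4 (b=7); 7→8: 8 + 4 = 12; 12−1 = 11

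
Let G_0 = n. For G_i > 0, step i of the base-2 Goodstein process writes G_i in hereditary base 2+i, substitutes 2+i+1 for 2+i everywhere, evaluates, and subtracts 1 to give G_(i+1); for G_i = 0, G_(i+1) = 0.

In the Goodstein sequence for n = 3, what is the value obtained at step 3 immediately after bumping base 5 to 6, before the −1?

2

i=0: 3 = 2 + 1 (b=2); 2→3: 3 + 1 = 4; 4−1 = 3
i=1: 3 = 3 (b=3); 3→4: 4 = 4; 4−1 = 3
i=2: 3 = 3 (b=4); 4→5: 3 = 3; 3−1 = 2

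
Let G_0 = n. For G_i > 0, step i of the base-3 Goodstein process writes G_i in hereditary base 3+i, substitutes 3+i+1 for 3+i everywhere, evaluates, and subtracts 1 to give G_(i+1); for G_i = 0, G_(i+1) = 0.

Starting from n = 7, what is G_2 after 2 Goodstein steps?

9

step 0: 7 = 2·3 + 1; sub 4 for 3: 2·4 + 1; = 9; G_1 = 9−1 = 8
step 1: 8 = 2·4; sub 5 for 4: 2·5; = 10; G_2 = 10−1 = 9
step 2: 9 = 5 + 4; sub 6 for 5: 6 + 4; = 10; G_3 = 10−1 = 9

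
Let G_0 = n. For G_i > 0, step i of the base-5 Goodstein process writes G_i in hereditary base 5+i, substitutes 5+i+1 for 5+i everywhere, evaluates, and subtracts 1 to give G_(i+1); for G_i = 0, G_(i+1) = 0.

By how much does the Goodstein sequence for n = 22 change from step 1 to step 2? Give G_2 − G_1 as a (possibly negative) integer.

3

base 5: 22 = 4·5 + 2; at 6: 4·6 + 2 = 26; next = 25
base 6: 25 = 4·6 + 1; at 7: 4·7 + 1 = 29; next = 28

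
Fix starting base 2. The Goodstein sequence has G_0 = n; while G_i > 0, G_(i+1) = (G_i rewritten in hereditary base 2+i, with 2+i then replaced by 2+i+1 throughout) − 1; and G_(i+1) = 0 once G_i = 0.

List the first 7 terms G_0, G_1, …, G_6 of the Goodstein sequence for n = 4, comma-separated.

[0] 4 ≡ 2^2 (base 2). Lift 3: 27. −1: 26.
[1] 26 ≡ 2·3^2 + 2·3 + 2 (base 3). Lift 4: 42. −1: 41.
[2] 41 ≡ 2·4^2 + 2·4 + 1 (base 4). Lift 5: 61. −1: 60.
[3] 60 ≡ 2·5^2 + 2·5 (base 5). Lift 6: 84. −1: 83.
[4] 83 ≡ 2·6^2 + 6 + 5 (base 6). Lift 7: 110. −1: 109.
[5] 109 ≡ 2·7^2 + 7 + 4 (base 7). Lift 8: 140. −1: 139.

4, 26, 41, 60, 83, 109, 139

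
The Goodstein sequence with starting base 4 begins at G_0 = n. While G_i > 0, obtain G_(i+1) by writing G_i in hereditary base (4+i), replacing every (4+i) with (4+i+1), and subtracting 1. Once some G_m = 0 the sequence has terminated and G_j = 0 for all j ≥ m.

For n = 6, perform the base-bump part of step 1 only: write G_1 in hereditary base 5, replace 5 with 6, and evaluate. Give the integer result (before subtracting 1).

7

G_0=6  [base 4] 4 + 2  →[4↦5]→  5 + 2 = 7  −1 ⇒ G_1=6
G_1=6  [base 5] 5 + 1  →[5↦6]→  6 + 1 = 7  −1 ⇒ G_2=6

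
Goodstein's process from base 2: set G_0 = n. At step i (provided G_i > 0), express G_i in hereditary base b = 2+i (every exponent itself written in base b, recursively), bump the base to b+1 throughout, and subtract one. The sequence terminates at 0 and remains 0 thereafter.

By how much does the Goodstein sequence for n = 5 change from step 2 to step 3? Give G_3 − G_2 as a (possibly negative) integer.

[0] 5 ≡ 2^2 + 1 (base 2). Lift 3: 28. −1: 27.
[1] 27 ≡ 3^3 (base 3). Lift 4: 256. −1: 255.
[2] 255 ≡ 3·4^3 + 3·4^2 + 3·4 + 3 (base 4). Lift 5: 468. −1: 467.

212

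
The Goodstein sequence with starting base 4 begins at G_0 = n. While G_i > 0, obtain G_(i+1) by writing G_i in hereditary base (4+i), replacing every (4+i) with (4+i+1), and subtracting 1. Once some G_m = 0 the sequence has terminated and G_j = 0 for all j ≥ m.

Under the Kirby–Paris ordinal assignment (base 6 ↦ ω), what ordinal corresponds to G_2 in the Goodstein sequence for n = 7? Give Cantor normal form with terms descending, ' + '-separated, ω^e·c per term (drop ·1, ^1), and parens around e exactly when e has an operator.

ω + 1

i=0: 7 = 4 + 3 (b=4); 4→5: 5 + 3 = 8; 8−1 = 7
i=1: 7 = 5 + 2 (b=5); 5→6: 6 + 2 = 8; 8−1 = 7
i=2: 7 = 6 + 1 (b=6); 6→7: 7 + 1 = 8; 8−1 = 7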